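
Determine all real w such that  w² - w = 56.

Bring every term to one side: w² - w - 56 = 0.
Factor: (w - 8)(w + 7) = 0.
So w = 8 or w = -7.

w = -7 or w = 8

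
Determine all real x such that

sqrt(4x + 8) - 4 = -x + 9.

x = 7

Isolate the radical: sqrt(4x + 8) = -x + 13.
Square both sides: 4x + 8 = (-x + 13)^2.
Expand and rearrange: x^2 - 30x + 161 = 0.
Solving gives x = 23 or x = 7.
Check each candidate in the original equation:
  x = 23: sqrt(100) = 10, while -x + 13 = -10 — extraneous.
  x = 7: sqrt(36) = 6, while -x + 13 = 6 — valid.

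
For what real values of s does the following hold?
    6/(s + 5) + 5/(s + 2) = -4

Multiply both sides by (s + 5)(s + 2):
6(s + 2) + 5(s + 5) = -4(s + 5)(s + 2).
Expand and collect terms: -4s^2 - 39s - 77 = 0.
Factor or apply the quadratic formula: s = -7 or s = -2.75.
Neither value makes a denominator zero (s != -5, s != -2), so both are valid.

s = -7 or s = -2.75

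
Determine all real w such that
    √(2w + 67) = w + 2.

w = 7

Square both sides: 2w + 67 = (w + 2)².
Expand and rearrange: w² + 2w - 63 = 0.
Solving gives w = 7 or w = -9.
Check each candidate in the original equation:
  w = 7: √(81) = 9, while w + 2 = 9 — valid.
  w = -9: √(49) = 7, while w + 2 = -7 — extraneous.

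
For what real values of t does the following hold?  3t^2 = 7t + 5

Rearrange to standard form: 3t^2 - 7t - 5 = 0.
Discriminant: (-7)^2 - 4*3*(-5) = 109.
Quadratic formula: t = (7 +/- sqrt(109)) / 6.
So t = 7/6 + sqrt(109)/6 ~= 2.9067 or t = 7/6 - sqrt(109)/6 ~= -0.5734.

t = -0.5734 or t = 2.9067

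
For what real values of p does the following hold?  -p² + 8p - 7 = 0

Factor: -1(p - 7)(p - 1) = 0.
So p = 7 or p = 1.

p = 1 or p = 7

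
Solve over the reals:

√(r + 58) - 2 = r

r = 6

Isolate the radical: √(r + 58) = r + 2.
Square both sides: r + 58 = (r + 2)².
Expand and rearrange: r² + 3r - 54 = 0.
Solving gives r = 6 or r = -9.
Check each candidate in the original equation:
  r = 6: √(64) = 8, while r + 2 = 8 — valid.
  r = -9: √(49) = 7, while r + 2 = -7 — extraneous.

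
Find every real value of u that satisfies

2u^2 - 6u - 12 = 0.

u = -1.3723 or u = 4.3723

Discriminant: (-6)^2 - 4*2*(-12) = 132.
Quadratic formula: u = (6 +/- sqrt(132)) / 4.
So u = 3/2 + sqrt(33)/2 ~= 4.3723 or u = 3/2 - sqrt(33)/2 ~= -1.3723.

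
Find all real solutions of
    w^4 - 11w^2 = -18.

Let u = w^2. The equation becomes u^2 - 11u + 18 = 0.
Factor: (u - 9)(u - 2) = 0, so u = 9 or u = 2.
w^2 = 9 gives w = +/-3.
w^2 = 2 gives w = +/-sqrt(2) ~= +/-1.4142.

w = -3 or w = -1.4142 or w = 1.4142 or w = 3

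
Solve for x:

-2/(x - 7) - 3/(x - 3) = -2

Multiply both sides by (x - 7)(x - 3):
-2(x - 3) - 3(x - 7) = -2(x - 7)(x - 3).
Expand and collect terms: -2x^2 + 25x - 69 = 0.
By the quadratic formula, x = (-25 +/- sqrt(73)) / -4, so x ~= 4.114 or x ~= 8.386.
Neither value makes a denominator zero (x != 7, x != 3), so both are valid.

x = 4.114 or x = 8.386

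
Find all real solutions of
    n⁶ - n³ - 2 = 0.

n = -1 or n = 1.2599

Let u = n³. The equation becomes u² - u - 2 = 0.
Factor: (u + 1)(u - 2) = 0, so u = -1 or u = 2.
n³ = -1 gives n = -1.
n³ = 2 gives n = ∛(2) ≈ 1.2599.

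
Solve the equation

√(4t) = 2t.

Square both sides: 4t = (2t)².
Expand and rearrange: 4t² - 4t = 0.
Solving gives t = 1 or t = 0.
Check each candidate in the original equation:
  t = 1: √(4) = 2, while 2t = 2 — valid.
  t = 0: √(0) = 0, while 2t = 0 — valid.

t = 0 or t = 1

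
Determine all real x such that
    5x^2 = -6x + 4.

Rearrange to standard form: 5x^2 + 6x - 4 = 0.
Discriminant: (6)^2 - 4*5*(-4) = 116.
Quadratic formula: x = (-6 +/- sqrt(116)) / 10.
So x = -3/5 + sqrt(29)/5 ~= 0.477 or x = -sqrt(29)/5 - 3/5 ~= -1.677.

x = -1.677 or x = 0.477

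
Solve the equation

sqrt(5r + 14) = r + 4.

Square both sides: 5r + 14 = (r + 4)^2.
Expand and rearrange: r^2 + 3r + 2 = 0.
Solving gives r = -1 or r = -2.
Check each candidate in the original equation:
  r = -1: sqrt(9) = 3, while r + 4 = 3 — valid.
  r = -2: sqrt(4) = 2, while r + 4 = 2 — valid.

r = -2 or r = -1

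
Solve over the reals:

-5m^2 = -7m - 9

m = -0.8133 or m = 2.2133

Rearrange to standard form: -5m^2 + 7m + 9 = 0.
Discriminant: (7)^2 - 4*(-5)*9 = 229.
Quadratic formula: m = (-7 +/- sqrt(229)) / (-10).
So m = 7/10 - sqrt(229)/10 ~= -0.8133 or m = 7/10 + sqrt(229)/10 ~= 2.2133.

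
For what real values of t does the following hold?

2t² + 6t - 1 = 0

t = -3.1583 or t = 0.1583

Discriminant: (6)² − 4·2·(-1) = 44.
Quadratic formula: t = (-6 ± √44) / 4.
So t = -3/2 + √(11)/2 ≈ 0.1583 or t = -√(11)/2 - 3/2 ≈ -3.1583.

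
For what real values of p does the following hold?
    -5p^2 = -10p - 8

p = -0.6125 or p = 2.6125

Rearrange to standard form: -5p^2 + 10p + 8 = 0.
Discriminant: (10)^2 - 4*(-5)*8 = 260.
Quadratic formula: p = (-10 +/- sqrt(260)) / (-10).
So p = 1 - sqrt(65)/5 ~= -0.6125 or p = 1 + sqrt(65)/5 ~= 2.6125.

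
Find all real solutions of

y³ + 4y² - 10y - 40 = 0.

Possible rational roots are divisors of -40. Testing y = -4 gives 0, so (y + 4) is a factor.
Divide: y³ + 4y² - 10y - 40 = (y + 4)(y² - 10).
Apply the quadratic formula to y² - 10 = 0: y = (0 ± √40)/2, i.e. y ≈ 3.1623 or y ≈ -3.1623.

y = -4 or y = -3.1623 or y = 3.1623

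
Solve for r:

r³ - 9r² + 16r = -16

Rearrange: r³ - 9r² + 16r + 16 = 0.
Possible rational roots are divisors of 16. Testing r = 4 gives 0, so (r - 4) is a factor.
Divide: r³ - 9r² + 16r + 16 = (r - 4)(r² - 5r - 4).
Apply the quadratic formula to r² - 5r - 4 = 0: r = (5 ± √41)/2, i.e. r ≈ 5.7016 or r ≈ -0.7016.

r = -0.7016 or r = 4 or r = 5.7016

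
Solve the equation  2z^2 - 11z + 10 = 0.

z = 1.1492 or z = 4.3508

Discriminant: (-11)^2 - 4*2*10 = 41.
Quadratic formula: z = (11 +/- sqrt(41)) / 4.
So z = sqrt(41)/4 + 11/4 ~= 4.3508 or z = 11/4 - sqrt(41)/4 ~= 1.1492.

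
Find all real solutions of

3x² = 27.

Bring every term to one side: 3x² - 27 = 0.
Factor: 3(x + 3)(x - 3) = 0.
So x = -3 or x = 3.

x = -3 or x = 3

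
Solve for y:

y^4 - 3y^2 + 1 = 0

y = -1.618 or y = -0.618 or y = 0.618 or y = 1.618

Let u = y^2. The equation becomes u^2 - 3u + 1 = 0.
By the quadratic formula, u = sqrt(5)/2 + 3/2 or u = 3/2 - sqrt(5)/2.
y^2 = sqrt(5)/2 + 3/2 gives y = +/-(1/2 + sqrt(5)/2) ~= +/-1.618.
y^2 = 3/2 - sqrt(5)/2 gives y = +/-(-1/2 + sqrt(5)/2) ~= +/-0.618.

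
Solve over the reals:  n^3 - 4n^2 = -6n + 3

Rearrange: n^3 - 4n^2 + 6n - 3 = 0.
Possible rational roots are divisors of -3. Testing n = 1 gives 0, so (n - 1) is a factor.
Divide: n^3 - 4n^2 + 6n - 3 = (n - 1)(n^2 - 3n + 3).
The quadratic n^2 - 3n + 3 has discriminant -3 < 0, so no further real roots.

n = 1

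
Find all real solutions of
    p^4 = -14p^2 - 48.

No real solutions.

Let u = p^2. The equation becomes u^2 + 14u + 48 = 0.
Factor: (u + 6)(u + 8) = 0, so u = -6 or u = -8.
p^2 = -6 < 0 has no real solution.
p^2 = -8 < 0 has no real solution.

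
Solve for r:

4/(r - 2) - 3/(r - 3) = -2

r = 0.8139 or r = 3.6861

Multiply both sides by (r - 2)(r - 3):
4(r - 3) - 3(r - 2) = -2(r - 2)(r - 3).
Expand and collect terms: -2r^2 + 9r - 6 = 0.
By the quadratic formula, r = (-9 +/- sqrt(33)) / -4, so r ~= 0.8139 or r ~= 3.6861.
Neither value makes a denominator zero (r != 2, r != 3), so both are valid.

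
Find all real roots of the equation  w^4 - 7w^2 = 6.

w = -2.7878 or w = 2.7878

Let u = w^2. The equation becomes u^2 - 7u - 6 = 0.
By the quadratic formula, u = 7/2 + sqrt(73)/2 or u = 7/2 - sqrt(73)/2.
w^2 = 7/2 + sqrt(73)/2 gives w = +/-sqrt(7/2 + sqrt(73)/2) ~= +/-2.7878.
w^2 = 7/2 - sqrt(73)/2 < 0 has no real solution.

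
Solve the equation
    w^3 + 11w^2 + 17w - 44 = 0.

Possible rational roots are divisors of -44. Testing w = -4 gives 0, so (w + 4) is a factor.
Divide: w^3 + 11w^2 + 17w - 44 = (w + 4)(w^2 + 7w - 11).
Apply the quadratic formula to w^2 + 7w - 11 = 0: w = (-7 +/- sqrt(93))/2, i.e. w ~= 1.3218 or w ~= -8.3218.

w = -8.3218 or w = -4 or w = 1.3218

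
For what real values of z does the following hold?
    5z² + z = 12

z = -1.6524 or z = 1.4524

Rearrange to standard form: 5z² + z - 12 = 0.
Discriminant: (1)² − 4·5·(-12) = 241.
Quadratic formula: z = (-1 ± √241) / 10.
So z = -1/10 + √(241)/10 ≈ 1.4524 or z = -√(241)/10 - 1/10 ≈ -1.6524.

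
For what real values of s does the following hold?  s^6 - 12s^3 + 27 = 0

s = 1.4422 or s = 2.0801

Let u = s^3. The equation becomes u^2 - 12u + 27 = 0.
Factor: (u - 3)(u - 9) = 0, so u = 3 or u = 9.
s^3 = 3 gives s = (3)^(1/3) ~= 1.4422.
s^3 = 9 gives s = (9)^(1/3) ~= 2.0801.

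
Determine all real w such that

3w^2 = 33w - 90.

w = 5 or w = 6

Bring every term to one side: 3w^2 - 33w + 90 = 0.
Factor: 3(w - 6)(w - 5) = 0.
So w = 6 or w = 5.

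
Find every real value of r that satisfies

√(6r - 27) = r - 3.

r = 6

Square both sides: 6r - 27 = (r - 3)².
Expand and rearrange: r² - 12r + 36 = 0.
This gives the repeated root r = 6.
Check in the original equation:
  r = 6: √(9) = 3, while r - 3 = 3 — valid.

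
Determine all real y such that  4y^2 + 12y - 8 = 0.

y = -3.5616 or y = 0.5616

Discriminant: (12)^2 - 4*4*(-8) = 272.
Quadratic formula: y = (-12 +/- sqrt(272)) / 8.
So y = -3/2 + sqrt(17)/2 ~= 0.5616 or y = -sqrt(17)/2 - 3/2 ~= -3.5616.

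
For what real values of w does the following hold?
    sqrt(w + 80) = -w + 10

w = 1

Square both sides: w + 80 = (-w + 10)^2.
Expand and rearrange: w^2 - 21w + 20 = 0.
Solving gives w = 20 or w = 1.
Check each candidate in the original equation:
  w = 20: sqrt(100) = 10, while -w + 10 = -10 — extraneous.
  w = 1: sqrt(81) = 9, while -w + 10 = 9 — valid.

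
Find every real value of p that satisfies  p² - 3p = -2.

p = 1 or p = 2

Bring every term to one side: p² - 3p + 2 = 0.
Factor: (p - 1)(p - 2) = 0.
So p = 1 or p = 2.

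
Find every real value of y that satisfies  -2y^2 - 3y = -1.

Rearrange to standard form: -2y^2 - 3y + 1 = 0.
Discriminant: (-3)^2 - 4*(-2)*1 = 17.
Quadratic formula: y = (3 +/- sqrt(17)) / (-4).
So y = -sqrt(17)/4 - 3/4 ~= -1.7808 or y = -3/4 + sqrt(17)/4 ~= 0.2808.

y = -1.7808 or y = 0.2808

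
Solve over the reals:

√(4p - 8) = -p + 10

Square both sides: 4p - 8 = (-p + 10)².
Expand and rearrange: p² - 24p + 108 = 0.
Solving gives p = 18 or p = 6.
Check each candidate in the original equation:
  p = 18: √(64) = 8, while -p + 10 = -8 — extraneous.
  p = 6: √(16) = 4, while -p + 10 = 4 — valid.

p = 6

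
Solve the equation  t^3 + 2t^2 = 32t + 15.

t = -6.5414 or t = -0.4586 or t = 5

Rearrange: t^3 + 2t^2 - 32t - 15 = 0.
Possible rational roots are divisors of -15. Testing t = 5 gives 0, so (t - 5) is a factor.
Divide: t^3 + 2t^2 - 32t - 15 = (t - 5)(t^2 + 7t + 3).
Apply the quadratic formula to t^2 + 7t + 3 = 0: t = (-7 +/- sqrt(37))/2, i.e. t ~= -0.4586 or t ~= -6.5414.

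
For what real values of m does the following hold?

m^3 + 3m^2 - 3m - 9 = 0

Possible rational roots are divisors of -9. Testing m = -3 gives 0, so (m + 3) is a factor.
Divide: m^3 + 3m^2 - 3m - 9 = (m + 3)(m^2 - 3).
Apply the quadratic formula to m^2 - 3 = 0: m = (0 +/- sqrt(12))/2, i.e. m ~= 1.7321 or m ~= -1.7321.

m = -3 or m = -1.7321 or m = 1.7321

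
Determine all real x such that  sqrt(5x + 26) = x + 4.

x = 2

Square both sides: 5x + 26 = (x + 4)^2.
Expand and rearrange: x^2 + 3x - 10 = 0.
Solving gives x = 2 or x = -5.
Check each candidate in the original equation:
  x = 2: sqrt(36) = 6, while x + 4 = 6 — valid.
  x = -5: sqrt(1) = 1, while x + 4 = -1 — extraneous.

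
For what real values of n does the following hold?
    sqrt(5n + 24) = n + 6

Square both sides: 5n + 24 = (n + 6)^2.
Expand and rearrange: n^2 + 7n + 12 = 0.
Solving gives n = -3 or n = -4.
Check each candidate in the original equation:
  n = -3: sqrt(9) = 3, while n + 6 = 3 — valid.
  n = -4: sqrt(4) = 2, while n + 6 = 2 — valid.

n = -4 or n = -3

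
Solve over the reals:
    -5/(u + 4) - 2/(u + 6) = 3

u = -7.3333 or u = -5

Multiply both sides by (u + 4)(u + 6):
-5(u + 6) - 2(u + 4) = 3(u + 4)(u + 6).
Expand and collect terms: 3u² + 37u + 110 = 0.
Factor or apply the quadratic formula: u = -5 or u = -7.3333.
Neither value makes a denominator zero (u ≠ -4, u ≠ -6), so both are valid.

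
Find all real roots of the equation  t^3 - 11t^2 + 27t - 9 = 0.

t = 0.3944 or t = 3 or t = 7.6056

Possible rational roots are divisors of -9. Testing t = 3 gives 0, so (t - 3) is a factor.
Divide: t^3 - 11t^2 + 27t - 9 = (t - 3)(t^2 - 8t + 3).
Apply the quadratic formula to t^2 - 8t + 3 = 0: t = (8 +/- sqrt(52))/2, i.e. t ~= 7.6056 or t ~= 0.3944.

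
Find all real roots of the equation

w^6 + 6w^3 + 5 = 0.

w = -1.71 or w = -1

Let u = w^3. The equation becomes u^2 + 6u + 5 = 0.
Factor: (u + 1)(u + 5) = 0, so u = -1 or u = -5.
w^3 = -1 gives w = -1.
w^3 = -5 gives w = -(5)^(1/3) ~= -1.71.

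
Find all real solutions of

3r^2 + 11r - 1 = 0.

Discriminant: (11)^2 - 4*3*(-1) = 133.
Quadratic formula: r = (-11 +/- sqrt(133)) / 6.
So r = -11/6 + sqrt(133)/6 ~= 0.0888 or r = -sqrt(133)/6 - 11/6 ~= -3.7554.

r = -3.7554 or r = 0.0888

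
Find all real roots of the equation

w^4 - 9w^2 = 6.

w = -3.1022 or w = 3.1022

Let u = w^2. The equation becomes u^2 - 9u - 6 = 0.
By the quadratic formula, u = 9/2 + sqrt(105)/2 or u = 9/2 - sqrt(105)/2.
w^2 = 9/2 + sqrt(105)/2 gives w = +/-sqrt(9/2 + sqrt(105)/2) ~= +/-3.1022.
w^2 = 9/2 - sqrt(105)/2 < 0 has no real solution.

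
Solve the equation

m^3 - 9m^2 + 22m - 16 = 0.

m = 1.4384 or m = 2 or m = 5.5616

Possible rational roots are divisors of -16. Testing m = 2 gives 0, so (m - 2) is a factor.
Divide: m^3 - 9m^2 + 22m - 16 = (m - 2)(m^2 - 7m + 8).
Apply the quadratic formula to m^2 - 7m + 8 = 0: m = (7 +/- sqrt(17))/2, i.e. m ~= 5.5616 or m ~= 1.4384.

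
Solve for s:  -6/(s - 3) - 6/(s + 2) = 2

s = -6.4051 or s = 1.4051

Multiply both sides by (s - 3)(s + 2):
-6(s + 2) - 6(s - 3) = 2(s - 3)(s + 2).
Expand and collect terms: 2s² + 10s - 18 = 0.
By the quadratic formula, s = (-10 ± √244) / 4, so s ≈ 1.4051 or s ≈ -6.4051.
Neither value makes a denominator zero (s ≠ 3, s ≠ -2), so both are valid.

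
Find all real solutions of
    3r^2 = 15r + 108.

Bring every term to one side: 3r^2 - 15r - 108 = 0.
Factor: 3(r + 4)(r - 9) = 0.
So r = -4 or r = 9.

r = -4 or r = 9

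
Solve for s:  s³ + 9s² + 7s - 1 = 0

Possible rational roots are divisors of -1. Testing s = -1 gives 0, so (s + 1) is a factor.
Divide: s³ + 9s² + 7s - 1 = (s + 1)(s² + 8s - 1).
Apply the quadratic formula to s² + 8s - 1 = 0: s = (-8 ± √68)/2, i.e. s ≈ 0.1231 or s ≈ -8.1231.

s = -8.1231 or s = -1 or s = 0.1231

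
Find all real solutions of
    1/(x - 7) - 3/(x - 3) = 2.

Multiply both sides by (x - 7)(x - 3):
(x - 3) - 3(x - 7) = 2(x - 7)(x - 3).
Expand and collect terms: 2x^2 - 18x + 24 = 0.
By the quadratic formula, x = (18 +/- sqrt(132)) / 4, so x ~= 7.3723 or x ~= 1.6277.
Neither value makes a denominator zero (x != 7, x != 3), so both are valid.

x = 1.6277 or x = 7.3723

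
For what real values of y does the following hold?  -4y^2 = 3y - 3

y = -1.3187 or y = 0.5687

Rearrange to standard form: -4y^2 - 3y + 3 = 0.
Discriminant: (-3)^2 - 4*(-4)*3 = 57.
Quadratic formula: y = (3 +/- sqrt(57)) / (-8).
So y = -sqrt(57)/8 - 3/8 ~= -1.3187 or y = -3/8 + sqrt(57)/8 ~= 0.5687.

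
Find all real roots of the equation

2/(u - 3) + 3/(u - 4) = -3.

u = 1.7847 or u = 3.5486

Multiply both sides by (u - 3)(u - 4):
2(u - 4) + 3(u - 3) = -3(u - 3)(u - 4).
Expand and collect terms: -3u² + 16u - 19 = 0.
By the quadratic formula, u = (-16 ± √28) / -6, so u ≈ 1.7847 or u ≈ 3.5486.
Neither value makes a denominator zero (u ≠ 3, u ≠ 4), so both are valid.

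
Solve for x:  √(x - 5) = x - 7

Square both sides: x - 5 = (x - 7)².
Expand and rearrange: x² - 15x + 54 = 0.
Solving gives x = 9 or x = 6.
Check each candidate in the original equation:
  x = 9: √(4) = 2, while x - 7 = 2 — valid.
  x = 6: √(1) = 1, while x - 7 = -1 — extraneous.

x = 9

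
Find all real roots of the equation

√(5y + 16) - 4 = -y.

y = 0

Isolate the radical: √(5y + 16) = -y + 4.
Square both sides: 5y + 16 = (-y + 4)².
Expand and rearrange: y² - 13y = 0.
Solving gives y = 13 or y = 0.
Check each candidate in the original equation:
  y = 13: √(81) = 9, while -y + 4 = -9 — extraneous.
  y = 0: √(16) = 4, while -y + 4 = 4 — valid.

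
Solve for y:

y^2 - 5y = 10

Rearrange to standard form: y^2 - 5y - 10 = 0.
Discriminant: (-5)^2 - 4*1*(-10) = 65.
Quadratic formula: y = (5 +/- sqrt(65)) / 2.
So y = 5/2 + sqrt(65)/2 ~= 6.5311 or y = 5/2 - sqrt(65)/2 ~= -1.5311.

y = -1.5311 or y = 6.5311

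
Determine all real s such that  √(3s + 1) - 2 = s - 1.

s = 0 or s = 1

Isolate the radical: √(3s + 1) = s + 1.
Square both sides: 3s + 1 = (s + 1)².
Expand and rearrange: s² - s = 0.
Solving gives s = 1 or s = 0.
Check each candidate in the original equation:
  s = 1: √(4) = 2, while s + 1 = 2 — valid.
  s = 0: √(1) = 1, while s + 1 = 1 — valid.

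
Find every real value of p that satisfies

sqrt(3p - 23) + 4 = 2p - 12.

p = 9

Isolate the radical: sqrt(3p - 23) = 2p - 16.
Square both sides: 3p - 23 = (2p - 16)^2.
Expand and rearrange: 4p^2 - 67p + 279 = 0.
Solving gives p = 9 or p = 7.75.
Check each candidate in the original equation:
  p = 9: sqrt(4) = 2, while 2p - 16 = 2 — valid.
  p = 7.75: sqrt(0.25) = 0.5, while 2p - 16 = -0.5 — extraneous.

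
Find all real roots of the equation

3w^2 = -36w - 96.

w = -8 or w = -4

Bring every term to one side: 3w^2 + 36w + 96 = 0.
Factor: 3(w + 8)(w + 4) = 0.
So w = -8 or w = -4.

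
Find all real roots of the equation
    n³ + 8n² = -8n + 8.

Rearrange: n³ + 8n² + 8n - 8 = 0.
Possible rational roots are divisors of -8. Testing n = -2 gives 0, so (n + 2) is a factor.
Divide: n³ + 8n² + 8n - 8 = (n + 2)(n² + 6n - 4).
Apply the quadratic formula to n² + 6n - 4 = 0: n = (-6 ± √52)/2, i.e. n ≈ 0.6056 or n ≈ -6.6056.

n = -6.6056 or n = -2 or n = 0.6056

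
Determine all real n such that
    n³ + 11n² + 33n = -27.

n = -6.6458 or n = -3 or n = -1.3542

Rearrange: n³ + 11n² + 33n + 27 = 0.
Possible rational roots are divisors of 27. Testing n = -3 gives 0, so (n + 3) is a factor.
Divide: n³ + 11n² + 33n + 27 = (n + 3)(n² + 8n + 9).
Apply the quadratic formula to n² + 8n + 9 = 0: n = (-8 ± √28)/2, i.e. n ≈ -1.3542 or n ≈ -6.6458.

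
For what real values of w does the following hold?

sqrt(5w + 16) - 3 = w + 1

Isolate the radical: sqrt(5w + 16) = w + 4.
Square both sides: 5w + 16 = (w + 4)^2.
Expand and rearrange: w^2 + 3w = 0.
Solving gives w = 0 or w = -3.
Check each candidate in the original equation:
  w = 0: sqrt(16) = 4, while w + 4 = 4 — valid.
  w = -3: sqrt(1) = 1, while w + 4 = 1 — valid.

w = -3 or w = 0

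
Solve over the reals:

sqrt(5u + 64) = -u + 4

u = -3

Square both sides: 5u + 64 = (-u + 4)^2.
Expand and rearrange: u^2 - 13u - 48 = 0.
Solving gives u = 16 or u = -3.
Check each candidate in the original equation:
  u = 16: sqrt(144) = 12, while -u + 4 = -12 — extraneous.
  u = -3: sqrt(49) = 7, while -u + 4 = 7 — valid.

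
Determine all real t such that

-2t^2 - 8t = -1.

t = -4.1213 or t = 0.1213

Rearrange to standard form: -2t^2 - 8t + 1 = 0.
Discriminant: (-8)^2 - 4*(-2)*1 = 72.
Quadratic formula: t = (8 +/- sqrt(72)) / (-4).
So t = -3*sqrt(2)/2 - 2 ~= -4.1213 or t = -2 + 3*sqrt(2)/2 ~= 0.1213.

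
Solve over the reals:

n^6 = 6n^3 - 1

Let u = n^3. The equation becomes u^2 - 6u + 1 = 0.
By the quadratic formula, u = 2*sqrt(2) + 3 or u = 3 - 2*sqrt(2).
n^3 = 2*sqrt(2) + 3 gives n = (2*sqrt(2) + 3)^(1/3) ~= 1.7996.
n^3 = 3 - 2*sqrt(2) gives n = (3 - 2*sqrt(2))^(1/3) ~= 0.5557.

n = 0.5557 or n = 1.7996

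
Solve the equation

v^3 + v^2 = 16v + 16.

Rearrange: v^3 + v^2 - 16v - 16 = 0.
Possible rational roots are divisors of -16. Testing v = 4 gives 0, so (v - 4) is a factor.
Divide: v^3 + v^2 - 16v - 16 = (v - 4)(v^2 + 5v + 4).
Factor the quadratic: v = -1 or v = -4.

v = -4 or v = -1 or v = 4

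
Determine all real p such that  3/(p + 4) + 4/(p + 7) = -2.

Multiply both sides by (p + 4)(p + 7):
3(p + 7) + 4(p + 4) = -2(p + 4)(p + 7).
Expand and collect terms: -2p² - 29p - 93 = 0.
By the quadratic formula, p = (29 ± √97) / -4, so p ≈ -9.7122 or p ≈ -4.7878.
Neither value makes a denominator zero (p ≠ -4, p ≠ -7), so both are valid.

p = -9.7122 or p = -4.7878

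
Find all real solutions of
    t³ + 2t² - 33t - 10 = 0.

Possible rational roots are divisors of -10. Testing t = 5 gives 0, so (t - 5) is a factor.
Divide: t³ + 2t² - 33t - 10 = (t - 5)(t² + 7t + 2).
Apply the quadratic formula to t² + 7t + 2 = 0: t = (-7 ± √41)/2, i.e. t ≈ -0.2984 or t ≈ -6.7016.

t = -6.7016 or t = -0.2984 or t = 5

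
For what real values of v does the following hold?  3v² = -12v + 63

Bring every term to one side: 3v² + 12v - 63 = 0.
Factor: 3(v + 7)(v - 3) = 0.
So v = -7 or v = 3.

v = -7 or v = 3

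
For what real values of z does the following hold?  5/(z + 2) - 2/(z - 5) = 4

z = -0.6281 or z = 4.3781

Multiply both sides by (z + 2)(z - 5):
5(z - 5) - 2(z + 2) = 4(z + 2)(z - 5).
Expand and collect terms: 4z^2 - 15z - 11 = 0.
By the quadratic formula, z = (15 +/- sqrt(401)) / 8, so z ~= 4.3781 or z ~= -0.6281.
Neither value makes a denominator zero (z != -2, z != 5), so both are valid.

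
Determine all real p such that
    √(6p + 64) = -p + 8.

p = 0

Square both sides: 6p + 64 = (-p + 8)².
Expand and rearrange: p² - 22p = 0.
Solving gives p = 22 or p = 0.
Check each candidate in the original equation:
  p = 22: √(196) = 14, while -p + 8 = -14 — extraneous.
  p = 0: √(64) = 8, while -p + 8 = 8 — valid.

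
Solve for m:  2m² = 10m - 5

Rearrange to standard form: 2m² - 10m + 5 = 0.
Discriminant: (-10)² − 4·2·5 = 60.
Quadratic formula: m = (10 ± √60) / 4.
So m = √(15)/2 + 5/2 ≈ 4.4365 or m = 5/2 - √(15)/2 ≈ 0.5635.

m = 0.5635 or m = 4.4365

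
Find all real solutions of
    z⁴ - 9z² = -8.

z = -2.8284 or z = -1 or z = 1 or z = 2.8284

Let u = z². The equation becomes u² - 9u + 8 = 0.
Factor: (u - 1)(u - 8) = 0, so u = 1 or u = 8.
z² = 1 gives z = ±1.
z² = 8 gives z = ±2·√(2) ≈ ±2.8284.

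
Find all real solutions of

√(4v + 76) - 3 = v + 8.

v = -3

Isolate the radical: √(4v + 76) = v + 11.
Square both sides: 4v + 76 = (v + 11)².
Expand and rearrange: v² + 18v + 45 = 0.
Solving gives v = -3 or v = -15.
Check each candidate in the original equation:
  v = -3: √(64) = 8, while v + 11 = 8 — valid.
  v = -15: √(16) = 4, while v + 11 = -4 — extraneous.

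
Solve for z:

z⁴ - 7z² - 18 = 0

Let u = z². The equation becomes u² - 7u - 18 = 0.
Factor: (u + 2)(u - 9) = 0, so u = -2 or u = 9.
z² = -2 < 0 has no real solution.
z² = 9 gives z = ±3.

z = -3 or z = 3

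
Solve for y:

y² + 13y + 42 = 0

Factor: (y + 7)(y + 6) = 0.
So y = -7 or y = -6.

y = -7 or y = -6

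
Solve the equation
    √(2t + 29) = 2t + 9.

t = -2

Square both sides: 2t + 29 = (2t + 9)².
Expand and rearrange: 4t² + 34t + 52 = 0.
Solving gives t = -2 or t = -6.5.
Check each candidate in the original equation:
  t = -2: √(25) = 5, while 2t + 9 = 5 — valid.
  t = -6.5: √(16) = 4, while 2t + 9 = -4 — extraneous.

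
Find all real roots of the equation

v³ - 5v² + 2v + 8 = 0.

Possible rational roots are divisors of 8. Testing v = 2 gives 0, so (v - 2) is a factor.
Divide: v³ - 5v² + 2v + 8 = (v - 2)(v² - 3v - 4).
Factor the quadratic: v = 4 or v = -1.

v = -1 or v = 2 or v = 4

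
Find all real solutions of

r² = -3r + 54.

Bring every term to one side: r² + 3r - 54 = 0.
Factor: (r + 9)(r - 6) = 0.
So r = -9 or r = 6.

r = -9 or r = 6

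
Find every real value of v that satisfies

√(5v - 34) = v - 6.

Square both sides: 5v - 34 = (v - 6)².
Expand and rearrange: v² - 17v + 70 = 0.
Solving gives v = 10 or v = 7.
Check each candidate in the original equation:
  v = 10: √(16) = 4, while v - 6 = 4 — valid.
  v = 7: √(1) = 1, while v - 6 = 1 — valid.

v = 7 or v = 10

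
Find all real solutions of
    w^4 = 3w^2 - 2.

w = -1.4142 or w = -1 or w = 1 or w = 1.4142

Let u = w^2. The equation becomes u^2 - 3u + 2 = 0.
Factor: (u - 1)(u - 2) = 0, so u = 1 or u = 2.
w^2 = 1 gives w = +/-1.
w^2 = 2 gives w = +/-sqrt(2) ~= +/-1.4142.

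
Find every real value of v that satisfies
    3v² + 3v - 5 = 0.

v = -1.8844 or v = 0.8844

Discriminant: (3)² − 4·3·(-5) = 69.
Quadratic formula: v = (-3 ± √69) / 6.
So v = -1/2 + √(69)/6 ≈ 0.8844 or v = -√(69)/6 - 1/2 ≈ -1.8844.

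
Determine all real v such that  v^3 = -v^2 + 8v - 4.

Rearrange: v^3 + v^2 - 8v + 4 = 0.
Possible rational roots are divisors of 4. Testing v = 2 gives 0, so (v - 2) is a factor.
Divide: v^3 + v^2 - 8v + 4 = (v - 2)(v^2 + 3v - 2).
Apply the quadratic formula to v^2 + 3v - 2 = 0: v = (-3 +/- sqrt(17))/2, i.e. v ~= 0.5616 or v ~= -3.5616.

v = -3.5616 or v = 0.5616 or v = 2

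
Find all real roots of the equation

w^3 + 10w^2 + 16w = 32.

w = -7.1231 or w = -4 or w = 1.1231

Rearrange: w^3 + 10w^2 + 16w - 32 = 0.
Possible rational roots are divisors of -32. Testing w = -4 gives 0, so (w + 4) is a factor.
Divide: w^3 + 10w^2 + 16w - 32 = (w + 4)(w^2 + 6w - 8).
Apply the quadratic formula to w^2 + 6w - 8 = 0: w = (-6 +/- sqrt(68))/2, i.e. w ~= 1.1231 or w ~= -7.1231.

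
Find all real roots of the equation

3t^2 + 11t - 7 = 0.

t = -4.2196 or t = 0.553

Discriminant: (11)^2 - 4*3*(-7) = 205.
Quadratic formula: t = (-11 +/- sqrt(205)) / 6.
So t = -11/6 + sqrt(205)/6 ~= 0.553 or t = -sqrt(205)/6 - 11/6 ~= -4.2196.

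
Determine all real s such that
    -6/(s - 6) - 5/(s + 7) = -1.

s = -3.8882 or s = 13.8882

Multiply both sides by (s - 6)(s + 7):
-6(s + 7) - 5(s - 6) = -(s - 6)(s + 7).
Expand and collect terms: -s^2 + 10s + 54 = 0.
By the quadratic formula, s = (-10 +/- sqrt(316)) / -2, so s ~= -3.8882 or s ~= 13.8882.
Neither value makes a denominator zero (s != 6, s != -7), so both are valid.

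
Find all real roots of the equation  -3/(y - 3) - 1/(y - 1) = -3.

Multiply both sides by (y - 3)(y - 1):
-3(y - 1) - (y - 3) = -3(y - 3)(y - 1).
Expand and collect terms: -3y² + 16y - 15 = 0.
By the quadratic formula, y = (-16 ± √76) / -6, so y ≈ 1.2137 or y ≈ 4.1196.
Neither value makes a denominator zero (y ≠ 3, y ≠ 1), so both are valid.

y = 1.2137 or y = 4.1196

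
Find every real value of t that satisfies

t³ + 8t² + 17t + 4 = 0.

Possible rational roots are divisors of 4. Testing t = -4 gives 0, so (t + 4) is a factor.
Divide: t³ + 8t² + 17t + 4 = (t + 4)(t² + 4t + 1).
Apply the quadratic formula to t² + 4t + 1 = 0: t = (-4 ± √12)/2, i.e. t ≈ -0.2679 or t ≈ -3.7321.

t = -4 or t = -3.7321 or t = -0.2679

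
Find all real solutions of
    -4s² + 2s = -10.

Rearrange to standard form: -4s² + 2s + 10 = 0.
Discriminant: (2)² − 4·(-4)·10 = 164.
Quadratic formula: s = (-2 ± √164) / (-8).
So s = 1/4 - √(41)/4 ≈ -1.3508 or s = 1/4 + √(41)/4 ≈ 1.8508.

s = -1.3508 or s = 1.8508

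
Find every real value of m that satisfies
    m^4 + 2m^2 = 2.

m = -0.8556 or m = 0.8556

Let u = m^2. The equation becomes u^2 + 2u - 2 = 0.
By the quadratic formula, u = -1 + sqrt(3) or u = -sqrt(3) - 1.
m^2 = -1 + sqrt(3) gives m = +/-sqrt(-1 + sqrt(3)) ~= +/-0.8556.
m^2 = -sqrt(3) - 1 < 0 has no real solution.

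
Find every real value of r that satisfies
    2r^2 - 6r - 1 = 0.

r = -0.1583 or r = 3.1583

Discriminant: (-6)^2 - 4*2*(-1) = 44.
Quadratic formula: r = (6 +/- sqrt(44)) / 4.
So r = 3/2 + sqrt(11)/2 ~= 3.1583 or r = 3/2 - sqrt(11)/2 ~= -0.1583.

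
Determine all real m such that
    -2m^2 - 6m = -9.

Rearrange to standard form: -2m^2 - 6m + 9 = 0.
Discriminant: (-6)^2 - 4*(-2)*9 = 108.
Quadratic formula: m = (6 +/- sqrt(108)) / (-4).
So m = -3*sqrt(3)/2 - 3/2 ~= -4.0981 or m = -3/2 + 3*sqrt(3)/2 ~= 1.0981.

m = -4.0981 or m = 1.0981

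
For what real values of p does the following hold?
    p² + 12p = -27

p = -9 or p = -3

Bring every term to one side: p² + 12p + 27 = 0.
Factor: (p + 9)(p + 3) = 0.
So p = -9 or p = -3.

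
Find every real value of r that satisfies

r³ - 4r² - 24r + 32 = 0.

r = -4 or r = 1.1716 or r = 6.8284

Possible rational roots are divisors of 32. Testing r = -4 gives 0, so (r + 4) is a factor.
Divide: r³ - 4r² - 24r + 32 = (r + 4)(r² - 8r + 8).
Apply the quadratic formula to r² - 8r + 8 = 0: r = (8 ± √32)/2, i.e. r ≈ 6.8284 or r ≈ 1.1716.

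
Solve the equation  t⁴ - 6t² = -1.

Let u = t². The equation becomes u² - 6u + 1 = 0.
By the quadratic formula, u = 2·√(2) + 3 or u = 3 - 2·√(2).
t² = 2·√(2) + 3 gives t = ±(1 + √(2)) ≈ ±2.4142.
t² = 3 - 2·√(2) gives t = ±(-1 + √(2)) ≈ ±0.4142.

t = -2.4142 or t = -0.4142 or t = 0.4142 or t = 2.4142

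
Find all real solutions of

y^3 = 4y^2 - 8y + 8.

Rearrange: y^3 - 4y^2 + 8y - 8 = 0.
Possible rational roots are divisors of -8. Testing y = 2 gives 0, so (y - 2) is a factor.
Divide: y^3 - 4y^2 + 8y - 8 = (y - 2)(y^2 - 2y + 4).
The quadratic y^2 - 2y + 4 has discriminant -12 < 0, so no further real roots.

y = 2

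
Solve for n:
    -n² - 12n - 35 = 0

Factor: -1(n + 7)(n + 5) = 0.
So n = -7 or n = -5.

n = -7 or n = -5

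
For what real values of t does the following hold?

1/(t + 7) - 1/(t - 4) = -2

Multiply both sides by (t + 7)(t - 4):
(t - 4) - (t + 7) = -2(t + 7)(t - 4).
Expand and collect terms: -2t² - 6t + 67 = 0.
By the quadratic formula, t = (6 ± √572) / -4, so t ≈ -7.4791 or t ≈ 4.4791.
Neither value makes a denominator zero (t ≠ -7, t ≠ 4), so both are valid.

t = -7.4791 or t = 4.4791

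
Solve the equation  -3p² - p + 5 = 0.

p = -1.4684 or p = 1.135

Discriminant: (-1)² − 4·(-3)·5 = 61.
Quadratic formula: p = (1 ± √61) / (-6).
So p = -√(61)/6 - 1/6 ≈ -1.4684 or p = -1/6 + √(61)/6 ≈ 1.135.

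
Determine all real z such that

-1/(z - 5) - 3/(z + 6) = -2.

z = -4.5744 or z = 5.5744

Multiply both sides by (z - 5)(z + 6):
-(z + 6) - 3(z - 5) = -2(z - 5)(z + 6).
Expand and collect terms: -2z² + 2z + 51 = 0.
By the quadratic formula, z = (-2 ± √412) / -4, so z ≈ -4.5744 or z ≈ 5.5744.
Neither value makes a denominator zero (z ≠ 5, z ≠ -6), so both are valid.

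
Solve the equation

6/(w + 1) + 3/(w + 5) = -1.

w = -11.772 or w = -3.228

Multiply both sides by (w + 1)(w + 5):
6(w + 5) + 3(w + 1) = -(w + 1)(w + 5).
Expand and collect terms: -w² - 15w - 38 = 0.
By the quadratic formula, w = (15 ± √73) / -2, so w ≈ -11.772 or w ≈ -3.228.
Neither value makes a denominator zero (w ≠ -1, w ≠ -5), so both are valid.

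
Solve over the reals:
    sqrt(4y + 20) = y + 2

y = 4

Square both sides: 4y + 20 = (y + 2)^2.
Expand and rearrange: y^2 - 16 = 0.
Solving gives y = 4 or y = -4.
Check each candidate in the original equation:
  y = 4: sqrt(36) = 6, while y + 2 = 6 — valid.
  y = -4: sqrt(4) = 2, while y + 2 = -2 — extraneous.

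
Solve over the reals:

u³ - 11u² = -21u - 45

u = -1.2426 or u = 5 or u = 7.2426

Rearrange: u³ - 11u² + 21u + 45 = 0.
Possible rational roots are divisors of 45. Testing u = 5 gives 0, so (u - 5) is a factor.
Divide: u³ - 11u² + 21u + 45 = (u - 5)(u² - 6u - 9).
Apply the quadratic formula to u² - 6u - 9 = 0: u = (6 ± √72)/2, i.e. u ≈ 7.2426 or u ≈ -1.2426.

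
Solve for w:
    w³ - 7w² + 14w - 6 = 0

w = 0.5858 or w = 3 or w = 3.4142

Possible rational roots are divisors of -6. Testing w = 3 gives 0, so (w - 3) is a factor.
Divide: w³ - 7w² + 14w - 6 = (w - 3)(w² - 4w + 2).
Apply the quadratic formula to w² - 4w + 2 = 0: w = (4 ± √8)/2, i.e. w ≈ 3.4142 or w ≈ 0.5858.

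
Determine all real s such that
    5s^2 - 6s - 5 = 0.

Discriminant: (-6)^2 - 4*5*(-5) = 136.
Quadratic formula: s = (6 +/- sqrt(136)) / 10.
So s = 3/5 + sqrt(34)/5 ~= 1.7662 or s = 3/5 - sqrt(34)/5 ~= -0.5662.

s = -0.5662 or s = 1.7662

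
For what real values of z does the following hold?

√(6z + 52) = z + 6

z = 2

Square both sides: 6z + 52 = (z + 6)².
Expand and rearrange: z² + 6z - 16 = 0.
Solving gives z = 2 or z = -8.
Check each candidate in the original equation:
  z = 2: √(64) = 8, while z + 6 = 8 — valid.
  z = -8: √(4) = 2, while z + 6 = -2 — extraneous.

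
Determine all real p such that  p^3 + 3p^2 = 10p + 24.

p = -4 or p = -2 or p = 3

Rearrange: p^3 + 3p^2 - 10p - 24 = 0.
Possible rational roots are divisors of -24. Testing p = -4 gives 0, so (p + 4) is a factor.
Divide: p^3 + 3p^2 - 10p - 24 = (p + 4)(p^2 - p - 6).
Factor the quadratic: p = 3 or p = -2.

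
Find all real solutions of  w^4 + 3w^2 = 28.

Let u = w^2. The equation becomes u^2 + 3u - 28 = 0.
Factor: (u - 4)(u + 7) = 0, so u = 4 or u = -7.
w^2 = 4 gives w = +/-2.
w^2 = -7 < 0 has no real solution.

w = -2 or w = 2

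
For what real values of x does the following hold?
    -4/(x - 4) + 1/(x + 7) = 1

x = -5.2361 or x = -0.7639

Multiply both sides by (x - 4)(x + 7):
-4(x + 7) + (x - 4) = (x - 4)(x + 7).
Expand and collect terms: x² + 6x + 4 = 0.
By the quadratic formula, x = (-6 ± √20) / 2, so x ≈ -0.7639 or x ≈ -5.2361.
Neither value makes a denominator zero (x ≠ 4, x ≠ -7), so both are valid.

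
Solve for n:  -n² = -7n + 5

n = 0.8074 or n = 6.1926

Rearrange to standard form: -n² + 7n - 5 = 0.
Discriminant: (7)² − 4·(-1)·(-5) = 29.
Quadratic formula: n = (-7 ± √29) / (-2).
So n = 7/2 - √(29)/2 ≈ 0.8074 or n = √(29)/2 + 7/2 ≈ 6.1926.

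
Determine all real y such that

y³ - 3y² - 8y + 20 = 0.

Possible rational roots are divisors of 20. Testing y = 2 gives 0, so (y - 2) is a factor.
Divide: y³ - 3y² - 8y + 20 = (y - 2)(y² - y - 10).
Apply the quadratic formula to y² - y - 10 = 0: y = (1 ± √41)/2, i.e. y ≈ 3.7016 or y ≈ -2.7016.

y = -2.7016 or y = 2 or y = 3.7016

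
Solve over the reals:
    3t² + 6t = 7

Rearrange to standard form: 3t² + 6t - 7 = 0.
Discriminant: (6)² − 4·3·(-7) = 120.
Quadratic formula: t = (-6 ± √120) / 6.
So t = -1 + √(30)/3 ≈ 0.8257 or t = -√(30)/3 - 1 ≈ -2.8257.

t = -2.8257 or t = 0.8257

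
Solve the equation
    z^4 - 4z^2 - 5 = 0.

z = -2.2361 or z = 2.2361

Let u = z^2. The equation becomes u^2 - 4u - 5 = 0.
Factor: (u - 5)(u + 1) = 0, so u = 5 or u = -1.
z^2 = 5 gives z = +/-sqrt(5) ~= +/-2.2361.
z^2 = -1 < 0 has no real solution.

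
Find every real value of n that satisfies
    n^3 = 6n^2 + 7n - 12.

Rearrange: n^3 - 6n^2 - 7n + 12 = 0.
Possible rational roots are divisors of 12. Testing n = 1 gives 0, so (n - 1) is a factor.
Divide: n^3 - 6n^2 - 7n + 12 = (n - 1)(n^2 - 5n - 12).
Apply the quadratic formula to n^2 - 5n - 12 = 0: n = (5 +/- sqrt(73))/2, i.e. n ~= 6.772 or n ~= -1.772.

n = -1.772 or n = 1 or n = 6.772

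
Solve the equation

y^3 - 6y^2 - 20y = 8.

Rearrange: y^3 - 6y^2 - 20y - 8 = 0.
Possible rational roots are divisors of -8. Testing y = -2 gives 0, so (y + 2) is a factor.
Divide: y^3 - 6y^2 - 20y - 8 = (y + 2)(y^2 - 8y - 4).
Apply the quadratic formula to y^2 - 8y - 4 = 0: y = (8 +/- sqrt(80))/2, i.e. y ~= 8.4721 or y ~= -0.4721.

y = -2 or y = -0.4721 or y = 8.4721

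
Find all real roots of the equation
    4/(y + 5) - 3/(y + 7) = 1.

Multiply both sides by (y + 5)(y + 7):
4(y + 7) - 3(y + 5) = (y + 5)(y + 7).
Expand and collect terms: y^2 + 11y + 22 = 0.
By the quadratic formula, y = (-11 +/- sqrt(33)) / 2, so y ~= -2.6277 or y ~= -8.3723.
Neither value makes a denominator zero (y != -5, y != -7), so both are valid.

y = -8.3723 or y = -2.6277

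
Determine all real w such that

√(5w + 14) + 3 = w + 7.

Isolate the radical: √(5w + 14) = w + 4.
Square both sides: 5w + 14 = (w + 4)².
Expand and rearrange: w² + 3w + 2 = 0.
Solving gives w = -1 or w = -2.
Check each candidate in the original equation:
  w = -1: √(9) = 3, while w + 4 = 3 — valid.
  w = -2: √(4) = 2, while w + 4 = 2 — valid.

w = -2 or w = -1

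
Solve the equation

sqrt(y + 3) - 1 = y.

Isolate the radical: sqrt(y + 3) = y + 1.
Square both sides: y + 3 = (y + 1)^2.
Expand and rearrange: y^2 + y - 2 = 0.
Solving gives y = 1 or y = -2.
Check each candidate in the original equation:
  y = 1: sqrt(4) = 2, while y + 1 = 2 — valid.
  y = -2: sqrt(1) = 1, while y + 1 = -1 — extraneous.

y = 1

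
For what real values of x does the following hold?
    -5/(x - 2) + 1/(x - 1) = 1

Multiply both sides by (x - 2)(x - 1):
-5(x - 1) + (x - 2) = (x - 2)(x - 1).
Expand and collect terms: x^2 + x - 1 = 0.
By the quadratic formula, x = (-1 +/- sqrt(5)) / 2, so x ~= 0.618 or x ~= -1.618.
Neither value makes a denominator zero (x != 2, x != 1), so both are valid.

x = -1.618 or x = 0.618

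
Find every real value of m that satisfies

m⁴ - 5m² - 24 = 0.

Let u = m². The equation becomes u² - 5u - 24 = 0.
Factor: (u - 8)(u + 3) = 0, so u = 8 or u = -3.
m² = 8 gives m = ±2·√(2) ≈ ±2.8284.
m² = -3 < 0 has no real solution.

m = -2.8284 or m = 2.8284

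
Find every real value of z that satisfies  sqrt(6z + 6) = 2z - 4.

Square both sides: 6z + 6 = (2z - 4)^2.
Expand and rearrange: 4z^2 - 22z + 10 = 0.
Solving gives z = 5 or z = 0.5.
Check each candidate in the original equation:
  z = 5: sqrt(36) = 6, while 2z - 4 = 6 — valid.
  z = 0.5: sqrt(9) = 3, while 2z - 4 = -3 — extraneous.

z = 5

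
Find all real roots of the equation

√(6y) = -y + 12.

Square both sides: 6y = (-y + 12)².
Expand and rearrange: y² - 30y + 144 = 0.
Solving gives y = 24 or y = 6.
Check each candidate in the original equation:
  y = 24: √(144) = 12, while -y + 12 = -12 — extraneous.
  y = 6: √(36) = 6, while -y + 12 = 6 — valid.

y = 6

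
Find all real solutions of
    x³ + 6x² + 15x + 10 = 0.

x = -1

Possible rational roots are divisors of 10. Testing x = -1 gives 0, so (x + 1) is a factor.
Divide: x³ + 6x² + 15x + 10 = (x + 1)(x² + 5x + 10).
The quadratic x² + 5x + 10 has discriminant -15 < 0, so no further real roots.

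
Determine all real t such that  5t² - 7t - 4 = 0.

t = -0.4358 or t = 1.8358

Discriminant: (-7)² − 4·5·(-4) = 129.
Quadratic formula: t = (7 ± √129) / 10.
So t = 7/10 + √(129)/10 ≈ 1.8358 or t = 7/10 - √(129)/10 ≈ -0.4358.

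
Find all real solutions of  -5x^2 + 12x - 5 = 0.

Discriminant: (12)^2 - 4*(-5)*(-5) = 44.
Quadratic formula: x = (-12 +/- sqrt(44)) / (-10).
So x = 6/5 - sqrt(11)/5 ~= 0.5367 or x = sqrt(11)/5 + 6/5 ~= 1.8633.

x = 0.5367 or x = 1.8633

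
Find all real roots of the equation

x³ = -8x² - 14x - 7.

x = -5.7913 or x = -1.2087 or x = -1

Rearrange: x³ + 8x² + 14x + 7 = 0.
Possible rational roots are divisors of 7. Testing x = -1 gives 0, so (x + 1) is a factor.
Divide: x³ + 8x² + 14x + 7 = (x + 1)(x² + 7x + 7).
Apply the quadratic formula to x² + 7x + 7 = 0: x = (-7 ± √21)/2, i.e. x ≈ -1.2087 or x ≈ -5.7913.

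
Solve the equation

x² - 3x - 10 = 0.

Factor: (x + 2)(x - 5) = 0.
So x = -2 or x = 5.

x = -2 or x = 5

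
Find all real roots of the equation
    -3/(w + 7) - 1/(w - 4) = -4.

Multiply both sides by (w + 7)(w - 4):
-3(w - 4) - (w + 7) = -4(w + 7)(w - 4).
Expand and collect terms: -4w^2 - 8w + 107 = 0.
By the quadratic formula, w = (8 +/- sqrt(1776)) / -8, so w ~= -6.2678 or w ~= 4.2678.
Neither value makes a denominator zero (w != -7, w != 4), so both are valid.

w = -6.2678 or w = 4.2678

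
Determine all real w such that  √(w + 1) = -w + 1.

Square both sides: w + 1 = (-w + 1)².
Expand and rearrange: w² - 3w = 0.
Solving gives w = 3 or w = 0.
Check each candidate in the original equation:
  w = 3: √(4) = 2, while -w + 1 = -2 — extraneous.
  w = 0: √(1) = 1, while -w + 1 = 1 — valid.

w = 0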